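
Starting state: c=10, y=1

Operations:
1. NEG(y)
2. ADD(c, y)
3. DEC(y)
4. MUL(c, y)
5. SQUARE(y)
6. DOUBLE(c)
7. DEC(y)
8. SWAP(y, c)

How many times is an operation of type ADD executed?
1

Counting ADD operations:
Step 2: ADD(c, y) ← ADD
Total: 1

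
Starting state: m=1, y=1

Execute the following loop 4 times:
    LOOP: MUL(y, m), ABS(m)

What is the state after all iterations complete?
m=1, y=1

Iteration trace:
Start: m=1, y=1
After iteration 1: m=1, y=1
After iteration 2: m=1, y=1
After iteration 3: m=1, y=1
After iteration 4: m=1, y=1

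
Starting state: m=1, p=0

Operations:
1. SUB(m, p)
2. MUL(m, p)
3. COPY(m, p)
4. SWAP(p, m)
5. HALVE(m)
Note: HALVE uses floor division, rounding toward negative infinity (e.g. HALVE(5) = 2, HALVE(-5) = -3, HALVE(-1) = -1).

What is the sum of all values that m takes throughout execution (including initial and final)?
2

Values of m at each step:
Initial: m = 1
After step 1: m = 1
After step 2: m = 0
After step 3: m = 0
After step 4: m = 0
After step 5: m = 0
Sum = 1 + 1 + 0 + 0 + 0 + 0 = 2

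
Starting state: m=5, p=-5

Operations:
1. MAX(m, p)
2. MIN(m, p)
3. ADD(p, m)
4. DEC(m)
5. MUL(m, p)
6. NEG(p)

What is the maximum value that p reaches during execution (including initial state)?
10

Values of p at each step:
Initial: p = -5
After step 1: p = -5
After step 2: p = -5
After step 3: p = -10
After step 4: p = -10
After step 5: p = -10
After step 6: p = 10 ← maximum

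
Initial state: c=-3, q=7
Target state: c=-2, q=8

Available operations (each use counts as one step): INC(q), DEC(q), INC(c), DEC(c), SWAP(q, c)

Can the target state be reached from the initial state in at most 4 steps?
Yes

Path (2 steps): INC(q) → INC(c)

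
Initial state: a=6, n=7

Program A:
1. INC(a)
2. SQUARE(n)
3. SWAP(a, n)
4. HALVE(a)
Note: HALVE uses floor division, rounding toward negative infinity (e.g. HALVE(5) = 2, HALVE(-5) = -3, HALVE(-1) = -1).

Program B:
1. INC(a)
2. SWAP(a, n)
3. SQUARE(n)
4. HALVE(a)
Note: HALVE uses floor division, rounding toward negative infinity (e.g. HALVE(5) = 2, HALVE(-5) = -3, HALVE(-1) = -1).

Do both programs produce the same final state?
No

Program A final state: a=24, n=7
Program B final state: a=3, n=49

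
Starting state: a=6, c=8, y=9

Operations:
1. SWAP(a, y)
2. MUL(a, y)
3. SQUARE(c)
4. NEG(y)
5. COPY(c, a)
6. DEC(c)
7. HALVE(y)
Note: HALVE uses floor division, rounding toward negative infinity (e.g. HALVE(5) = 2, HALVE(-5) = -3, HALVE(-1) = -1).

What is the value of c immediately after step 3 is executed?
c = 64

Tracing c through execution:
Initial: c = 8
After step 1 (SWAP(a, y)): c = 8
After step 2 (MUL(a, y)): c = 8
After step 3 (SQUARE(c)): c = 64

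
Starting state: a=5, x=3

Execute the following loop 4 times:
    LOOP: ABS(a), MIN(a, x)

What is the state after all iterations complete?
a=3, x=3

Iteration trace:
Start: a=5, x=3
After iteration 1: a=3, x=3
After iteration 2: a=3, x=3
After iteration 3: a=3, x=3
After iteration 4: a=3, x=3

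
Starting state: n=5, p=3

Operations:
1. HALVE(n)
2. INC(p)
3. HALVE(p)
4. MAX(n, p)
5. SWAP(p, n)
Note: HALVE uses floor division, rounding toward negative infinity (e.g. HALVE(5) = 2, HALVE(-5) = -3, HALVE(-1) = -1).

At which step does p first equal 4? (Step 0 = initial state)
Step 2

Tracing p:
Initial: p = 3
After step 1: p = 3
After step 2: p = 4 ← first occurrence
After step 3: p = 2
After step 4: p = 2
After step 5: p = 2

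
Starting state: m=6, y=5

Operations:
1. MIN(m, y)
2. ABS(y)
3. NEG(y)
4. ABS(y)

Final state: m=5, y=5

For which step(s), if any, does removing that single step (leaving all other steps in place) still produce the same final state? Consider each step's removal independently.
Step(s) 2, 3

Testing removal of each single step:
Without step 1: final = m=6, y=5 (different)
Without step 2: final = m=5, y=5 (same)
Without step 3: final = m=5, y=5 (same)
Without step 4: final = m=5, y=-5 (different)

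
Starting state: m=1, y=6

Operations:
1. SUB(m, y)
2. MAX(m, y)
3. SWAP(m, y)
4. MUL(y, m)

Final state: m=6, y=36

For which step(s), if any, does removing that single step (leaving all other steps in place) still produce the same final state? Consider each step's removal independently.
Step(s) 1, 3

Testing removal of each single step:
Without step 1: final = m=6, y=36 (same)
Without step 2: final = m=6, y=-30 (different)
Without step 3: final = m=6, y=36 (same)
Without step 4: final = m=6, y=6 (different)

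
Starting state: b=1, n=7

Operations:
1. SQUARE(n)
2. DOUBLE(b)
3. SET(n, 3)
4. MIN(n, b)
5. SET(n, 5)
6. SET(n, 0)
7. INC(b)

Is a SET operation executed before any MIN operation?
Yes

First SET: step 3
First MIN: step 4
Since 3 < 4, SET comes first.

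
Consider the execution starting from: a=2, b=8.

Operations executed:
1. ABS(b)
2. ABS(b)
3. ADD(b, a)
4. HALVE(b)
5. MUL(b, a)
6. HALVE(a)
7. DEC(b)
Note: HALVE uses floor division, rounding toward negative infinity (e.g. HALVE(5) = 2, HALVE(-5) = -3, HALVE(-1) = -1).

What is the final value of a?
a = 1

Tracing execution:
Step 1: ABS(b) → a = 2
Step 2: ABS(b) → a = 2
Step 3: ADD(b, a) → a = 2
Step 4: HALVE(b) → a = 2
Step 5: MUL(b, a) → a = 2
Step 6: HALVE(a) → a = 1
Step 7: DEC(b) → a = 1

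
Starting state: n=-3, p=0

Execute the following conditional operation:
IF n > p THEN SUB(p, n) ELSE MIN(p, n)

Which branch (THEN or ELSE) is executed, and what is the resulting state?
Branch: ELSE, Final state: n=-3, p=-3

Evaluating condition: n > p
n = -3, p = 0
Condition is False, so ELSE branch executes
After MIN(p, n): n=-3, p=-3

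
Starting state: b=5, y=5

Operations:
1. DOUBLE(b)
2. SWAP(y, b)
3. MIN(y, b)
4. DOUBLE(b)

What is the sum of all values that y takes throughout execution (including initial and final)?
30

Values of y at each step:
Initial: y = 5
After step 1: y = 5
After step 2: y = 10
After step 3: y = 5
After step 4: y = 5
Sum = 5 + 5 + 10 + 5 + 5 = 30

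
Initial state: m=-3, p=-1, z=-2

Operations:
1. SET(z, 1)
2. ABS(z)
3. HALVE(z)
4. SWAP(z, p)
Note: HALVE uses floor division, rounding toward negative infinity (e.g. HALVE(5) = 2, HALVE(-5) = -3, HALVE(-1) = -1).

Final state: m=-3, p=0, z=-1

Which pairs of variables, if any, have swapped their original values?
None

Comparing initial and final values:
z: -2 → -1
m: -3 → -3
p: -1 → 0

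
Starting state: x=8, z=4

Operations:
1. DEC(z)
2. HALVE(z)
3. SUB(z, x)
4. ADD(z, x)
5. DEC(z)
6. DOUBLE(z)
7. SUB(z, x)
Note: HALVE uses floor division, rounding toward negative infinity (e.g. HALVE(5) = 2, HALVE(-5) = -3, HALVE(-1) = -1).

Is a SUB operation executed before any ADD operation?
Yes

First SUB: step 3
First ADD: step 4
Since 3 < 4, SUB comes first.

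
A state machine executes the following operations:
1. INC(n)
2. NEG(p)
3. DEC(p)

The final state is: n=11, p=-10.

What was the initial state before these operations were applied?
n=10, p=9

Working backwards:
Final state: n=11, p=-10
Before step 3 (DEC(p)): n=11, p=-9
Before step 2 (NEG(p)): n=11, p=9
Before step 1 (INC(n)): n=10, p=9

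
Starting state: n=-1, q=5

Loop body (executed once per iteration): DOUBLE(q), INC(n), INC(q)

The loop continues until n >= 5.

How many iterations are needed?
6

Tracing iterations:
Initial: n=-1, q=5
After iteration 1: n=0, q=11
After iteration 2: n=1, q=23
After iteration 3: n=2, q=47
After iteration 4: n=3, q=95
After iteration 5: n=4, q=191
After iteration 6: n=5, q=383
n >= 5 now holds, so the loop exits after 6 iterations.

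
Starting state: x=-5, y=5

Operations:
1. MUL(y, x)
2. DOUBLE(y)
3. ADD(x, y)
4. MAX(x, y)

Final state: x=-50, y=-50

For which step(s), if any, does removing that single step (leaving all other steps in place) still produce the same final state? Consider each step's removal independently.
None - removing any single step changes the final result

Testing removal of each single step:
Without step 1: final = x=10, y=10 (different)
Without step 2: final = x=-25, y=-25 (different)
Without step 3: final = x=-5, y=-50 (different)
Without step 4: final = x=-55, y=-50 (different)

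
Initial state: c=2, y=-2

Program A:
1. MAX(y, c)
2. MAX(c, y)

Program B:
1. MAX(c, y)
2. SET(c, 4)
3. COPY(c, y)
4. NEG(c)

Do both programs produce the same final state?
No

Program A final state: c=2, y=2
Program B final state: c=2, y=-2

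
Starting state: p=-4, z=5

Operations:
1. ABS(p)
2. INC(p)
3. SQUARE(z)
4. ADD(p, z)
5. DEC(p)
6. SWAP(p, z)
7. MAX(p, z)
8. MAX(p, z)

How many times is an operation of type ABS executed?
1

Counting ABS operations:
Step 1: ABS(p) ← ABS
Total: 1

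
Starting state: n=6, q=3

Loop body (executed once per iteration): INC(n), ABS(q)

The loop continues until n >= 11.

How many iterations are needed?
5

Tracing iterations:
Initial: n=6, q=3
After iteration 1: n=7, q=3
After iteration 2: n=8, q=3
After iteration 3: n=9, q=3
After iteration 4: n=10, q=3
After iteration 5: n=11, q=3
n >= 11 now holds, so the loop exits after 5 iterations.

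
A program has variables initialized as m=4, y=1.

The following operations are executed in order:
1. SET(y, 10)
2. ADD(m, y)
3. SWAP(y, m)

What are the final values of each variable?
{m: 10, y: 14}

Step-by-step execution:
Initial: m=4, y=1
After step 1 (SET(y, 10)): m=4, y=10
After step 2 (ADD(m, y)): m=14, y=10
After step 3 (SWAP(y, m)): m=10, y=14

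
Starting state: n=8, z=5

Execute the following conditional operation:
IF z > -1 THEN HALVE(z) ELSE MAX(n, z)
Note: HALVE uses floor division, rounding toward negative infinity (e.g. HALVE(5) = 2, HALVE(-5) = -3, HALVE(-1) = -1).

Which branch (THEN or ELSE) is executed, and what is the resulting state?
Branch: THEN, Final state: n=8, z=2

Evaluating condition: z > -1
z = 5
Condition is True, so THEN branch executes
After HALVE(z): n=8, z=2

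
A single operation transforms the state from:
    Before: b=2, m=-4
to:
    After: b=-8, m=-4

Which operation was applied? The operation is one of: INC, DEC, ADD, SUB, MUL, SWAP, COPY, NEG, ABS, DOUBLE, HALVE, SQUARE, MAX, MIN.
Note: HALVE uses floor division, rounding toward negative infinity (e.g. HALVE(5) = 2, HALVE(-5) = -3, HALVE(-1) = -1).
MUL(b, m)

Analyzing the change:
Before: b=2, m=-4
After: b=-8, m=-4
Variable b changed from 2 to -8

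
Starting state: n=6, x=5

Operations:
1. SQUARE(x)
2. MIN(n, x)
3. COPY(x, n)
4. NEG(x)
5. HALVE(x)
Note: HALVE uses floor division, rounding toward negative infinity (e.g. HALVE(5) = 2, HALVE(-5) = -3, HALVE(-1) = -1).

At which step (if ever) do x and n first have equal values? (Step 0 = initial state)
Step 3

x and n first become equal after step 3.

Comparing values at each step:
Initial: x=5, n=6
After step 1: x=25, n=6
After step 2: x=25, n=6
After step 3: x=6, n=6 ← equal!
After step 4: x=-6, n=6
After step 5: x=-3, n=6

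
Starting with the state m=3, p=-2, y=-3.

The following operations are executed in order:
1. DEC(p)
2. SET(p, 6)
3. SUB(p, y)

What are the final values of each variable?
{m: 3, p: 9, y: -3}

Step-by-step execution:
Initial: m=3, p=-2, y=-3
After step 1 (DEC(p)): m=3, p=-3, y=-3
After step 2 (SET(p, 6)): m=3, p=6, y=-3
After step 3 (SUB(p, y)): m=3, p=9, y=-3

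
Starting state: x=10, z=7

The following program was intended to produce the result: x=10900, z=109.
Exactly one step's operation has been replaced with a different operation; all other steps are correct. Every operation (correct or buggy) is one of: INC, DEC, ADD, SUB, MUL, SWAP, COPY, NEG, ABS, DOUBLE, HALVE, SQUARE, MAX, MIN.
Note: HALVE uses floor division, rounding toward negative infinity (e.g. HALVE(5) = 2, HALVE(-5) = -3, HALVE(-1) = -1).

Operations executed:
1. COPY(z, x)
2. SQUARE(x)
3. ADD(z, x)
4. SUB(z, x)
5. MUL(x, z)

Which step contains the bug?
Step 4

Trace with buggy code:
Initial: x=10, z=7
After step 1: x=10, z=10
After step 2: x=100, z=10
After step 3: x=100, z=110
After step 4: x=100, z=10
After step 5: x=1000, z=10
Actual final x=1000, z=10 ≠ expected x=10900, z=109.
Step 4 is the only position where a single-operation replacement can produce the expected result.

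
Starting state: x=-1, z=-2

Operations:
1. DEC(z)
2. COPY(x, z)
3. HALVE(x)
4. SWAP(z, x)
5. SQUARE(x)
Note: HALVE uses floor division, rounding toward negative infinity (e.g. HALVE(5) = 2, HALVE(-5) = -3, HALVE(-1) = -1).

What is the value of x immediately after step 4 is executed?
x = -3

Tracing x through execution:
Initial: x = -1
After step 1 (DEC(z)): x = -1
After step 2 (COPY(x, z)): x = -3
After step 3 (HALVE(x)): x = -2
After step 4 (SWAP(z, x)): x = -3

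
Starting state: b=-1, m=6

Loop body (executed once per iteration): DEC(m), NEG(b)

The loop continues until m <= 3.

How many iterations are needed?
3

Tracing iterations:
Initial: b=-1, m=6
After iteration 1: b=1, m=5
After iteration 2: b=-1, m=4
After iteration 3: b=1, m=3
m <= 3 now holds, so the loop exits after 3 iterations.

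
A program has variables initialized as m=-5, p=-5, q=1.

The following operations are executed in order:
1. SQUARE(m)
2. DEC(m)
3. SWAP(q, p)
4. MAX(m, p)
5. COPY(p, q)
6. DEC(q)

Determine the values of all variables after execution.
{m: 24, p: -5, q: -6}

Step-by-step execution:
Initial: m=-5, p=-5, q=1
After step 1 (SQUARE(m)): m=25, p=-5, q=1
After step 2 (DEC(m)): m=24, p=-5, q=1
After step 3 (SWAP(q, p)): m=24, p=1, q=-5
After step 4 (MAX(m, p)): m=24, p=1, q=-5
After step 5 (COPY(p, q)): m=24, p=-5, q=-5
After step 6 (DEC(q)): m=24, p=-5, q=-6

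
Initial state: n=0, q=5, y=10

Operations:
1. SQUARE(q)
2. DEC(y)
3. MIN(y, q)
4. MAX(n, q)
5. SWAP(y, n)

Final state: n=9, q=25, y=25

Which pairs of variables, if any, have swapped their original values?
None

Comparing initial and final values:
q: 5 → 25
n: 0 → 9
y: 10 → 25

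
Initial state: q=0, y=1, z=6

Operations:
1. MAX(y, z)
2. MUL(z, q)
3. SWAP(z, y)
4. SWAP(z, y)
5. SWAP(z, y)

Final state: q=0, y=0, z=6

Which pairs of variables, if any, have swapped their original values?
None

Comparing initial and final values:
z: 6 → 6
q: 0 → 0
y: 1 → 0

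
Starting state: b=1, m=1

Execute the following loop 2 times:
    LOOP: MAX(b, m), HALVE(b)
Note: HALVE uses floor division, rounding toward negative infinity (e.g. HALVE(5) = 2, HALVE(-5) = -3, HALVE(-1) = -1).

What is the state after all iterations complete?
b=0, m=1

Iteration trace:
Start: b=1, m=1
After iteration 1: b=0, m=1
After iteration 2: b=0, m=1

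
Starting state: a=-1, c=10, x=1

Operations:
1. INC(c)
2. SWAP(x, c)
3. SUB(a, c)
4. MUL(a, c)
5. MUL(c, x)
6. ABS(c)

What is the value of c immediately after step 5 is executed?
c = 11

Tracing c through execution:
Initial: c = 10
After step 1 (INC(c)): c = 11
After step 2 (SWAP(x, c)): c = 1
After step 3 (SUB(a, c)): c = 1
After step 4 (MUL(a, c)): c = 1
After step 5 (MUL(c, x)): c = 11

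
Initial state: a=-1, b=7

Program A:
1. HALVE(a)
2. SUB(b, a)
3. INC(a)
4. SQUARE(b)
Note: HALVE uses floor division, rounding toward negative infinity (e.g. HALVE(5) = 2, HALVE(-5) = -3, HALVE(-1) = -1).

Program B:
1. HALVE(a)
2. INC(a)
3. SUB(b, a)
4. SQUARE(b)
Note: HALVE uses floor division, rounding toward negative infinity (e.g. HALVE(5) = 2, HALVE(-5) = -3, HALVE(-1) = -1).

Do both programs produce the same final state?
No

Program A final state: a=0, b=64
Program B final state: a=0, b=49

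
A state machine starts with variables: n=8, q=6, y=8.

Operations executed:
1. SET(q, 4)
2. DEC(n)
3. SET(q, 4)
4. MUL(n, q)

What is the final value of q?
q = 4

Tracing execution:
Step 1: SET(q, 4) → q = 4
Step 2: DEC(n) → q = 4
Step 3: SET(q, 4) → q = 4
Step 4: MUL(n, q) → q = 4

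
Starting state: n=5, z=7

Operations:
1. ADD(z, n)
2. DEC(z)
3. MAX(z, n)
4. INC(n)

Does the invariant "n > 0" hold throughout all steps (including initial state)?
Yes

The invariant holds at every step.

State at each step:
Initial: n=5, z=7
After step 1: n=5, z=12
After step 2: n=5, z=11
After step 3: n=5, z=11
After step 4: n=6, z=11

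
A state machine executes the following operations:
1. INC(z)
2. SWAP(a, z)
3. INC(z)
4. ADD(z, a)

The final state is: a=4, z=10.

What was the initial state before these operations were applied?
a=5, z=3

Working backwards:
Final state: a=4, z=10
Before step 4 (ADD(z, a)): a=4, z=6
Before step 3 (INC(z)): a=4, z=5
Before step 2 (SWAP(a, z)): a=5, z=4
Before step 1 (INC(z)): a=5, z=3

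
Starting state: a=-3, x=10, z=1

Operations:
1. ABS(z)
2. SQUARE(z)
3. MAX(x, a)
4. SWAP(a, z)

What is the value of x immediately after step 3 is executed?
x = 10

Tracing x through execution:
Initial: x = 10
After step 1 (ABS(z)): x = 10
After step 2 (SQUARE(z)): x = 10
After step 3 (MAX(x, a)): x = 10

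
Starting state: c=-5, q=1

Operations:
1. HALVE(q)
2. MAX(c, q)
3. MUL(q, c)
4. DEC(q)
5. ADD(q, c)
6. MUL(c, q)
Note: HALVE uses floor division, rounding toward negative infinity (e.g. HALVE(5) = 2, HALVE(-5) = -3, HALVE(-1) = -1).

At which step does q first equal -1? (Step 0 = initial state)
Step 4

Tracing q:
Initial: q = 1
After step 1: q = 0
After step 2: q = 0
After step 3: q = 0
After step 4: q = -1 ← first occurrence
After step 5: q = -1
After step 6: q = -1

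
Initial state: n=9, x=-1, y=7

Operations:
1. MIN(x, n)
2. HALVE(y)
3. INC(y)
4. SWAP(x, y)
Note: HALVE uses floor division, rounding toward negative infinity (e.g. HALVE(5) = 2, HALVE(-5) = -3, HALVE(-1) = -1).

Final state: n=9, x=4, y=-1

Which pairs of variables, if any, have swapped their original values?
None

Comparing initial and final values:
y: 7 → -1
n: 9 → 9
x: -1 → 4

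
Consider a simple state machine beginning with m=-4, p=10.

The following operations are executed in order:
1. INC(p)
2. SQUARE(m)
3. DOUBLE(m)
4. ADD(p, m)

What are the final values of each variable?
{m: 32, p: 43}

Step-by-step execution:
Initial: m=-4, p=10
After step 1 (INC(p)): m=-4, p=11
After step 2 (SQUARE(m)): m=16, p=11
After step 3 (DOUBLE(m)): m=32, p=11
After step 4 (ADD(p, m)): m=32, p=43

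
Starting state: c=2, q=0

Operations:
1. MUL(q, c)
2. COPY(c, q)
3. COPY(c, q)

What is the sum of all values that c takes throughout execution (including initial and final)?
4

Values of c at each step:
Initial: c = 2
After step 1: c = 2
After step 2: c = 0
After step 3: c = 0
Sum = 2 + 2 + 0 + 0 = 4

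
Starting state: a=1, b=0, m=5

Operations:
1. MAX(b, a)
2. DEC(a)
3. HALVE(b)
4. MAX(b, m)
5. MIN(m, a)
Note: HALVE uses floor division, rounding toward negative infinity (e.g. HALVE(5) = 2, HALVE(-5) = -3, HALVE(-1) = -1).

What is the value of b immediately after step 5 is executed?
b = 5

Tracing b through execution:
Initial: b = 0
After step 1 (MAX(b, a)): b = 1
After step 2 (DEC(a)): b = 1
After step 3 (HALVE(b)): b = 0
After step 4 (MAX(b, m)): b = 5
After step 5 (MIN(m, a)): b = 5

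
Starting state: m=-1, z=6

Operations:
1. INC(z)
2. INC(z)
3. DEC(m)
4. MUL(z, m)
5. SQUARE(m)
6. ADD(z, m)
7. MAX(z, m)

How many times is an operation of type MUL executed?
1

Counting MUL operations:
Step 4: MUL(z, m) ← MUL
Total: 1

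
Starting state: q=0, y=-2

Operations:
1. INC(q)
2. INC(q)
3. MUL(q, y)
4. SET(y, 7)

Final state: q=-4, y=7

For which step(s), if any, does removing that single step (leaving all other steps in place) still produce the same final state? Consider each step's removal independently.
None - removing any single step changes the final result

Testing removal of each single step:
Without step 1: final = q=-2, y=7 (different)
Without step 2: final = q=-2, y=7 (different)
Without step 3: final = q=2, y=7 (different)
Without step 4: final = q=-4, y=-2 (different)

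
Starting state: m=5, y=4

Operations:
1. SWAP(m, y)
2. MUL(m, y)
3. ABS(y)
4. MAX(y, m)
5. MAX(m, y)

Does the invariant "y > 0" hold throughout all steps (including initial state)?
Yes

The invariant holds at every step.

State at each step:
Initial: m=5, y=4
After step 1: m=4, y=5
After step 2: m=20, y=5
After step 3: m=20, y=5
After step 4: m=20, y=20
After step 5: m=20, y=20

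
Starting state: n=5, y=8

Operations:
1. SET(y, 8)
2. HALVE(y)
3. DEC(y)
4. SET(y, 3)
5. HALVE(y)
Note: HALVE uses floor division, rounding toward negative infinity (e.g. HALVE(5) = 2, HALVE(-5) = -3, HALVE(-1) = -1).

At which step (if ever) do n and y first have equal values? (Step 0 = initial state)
Never

n and y never become equal during execution.

Comparing values at each step:
Initial: n=5, y=8
After step 1: n=5, y=8
After step 2: n=5, y=4
After step 3: n=5, y=3
After step 4: n=5, y=3
After step 5: n=5, y=1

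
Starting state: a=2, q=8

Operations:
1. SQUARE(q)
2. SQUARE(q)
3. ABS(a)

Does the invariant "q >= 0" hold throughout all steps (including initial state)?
Yes

The invariant holds at every step.

State at each step:
Initial: a=2, q=8
After step 1: a=2, q=64
After step 2: a=2, q=4096
After step 3: a=2, q=4096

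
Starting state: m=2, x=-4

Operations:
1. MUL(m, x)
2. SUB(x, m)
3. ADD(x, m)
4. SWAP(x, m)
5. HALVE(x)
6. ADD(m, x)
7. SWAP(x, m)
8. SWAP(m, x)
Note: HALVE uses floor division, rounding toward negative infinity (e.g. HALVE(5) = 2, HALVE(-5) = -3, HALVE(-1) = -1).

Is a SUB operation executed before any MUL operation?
No

First SUB: step 2
First MUL: step 1
Since 2 > 1, MUL comes first.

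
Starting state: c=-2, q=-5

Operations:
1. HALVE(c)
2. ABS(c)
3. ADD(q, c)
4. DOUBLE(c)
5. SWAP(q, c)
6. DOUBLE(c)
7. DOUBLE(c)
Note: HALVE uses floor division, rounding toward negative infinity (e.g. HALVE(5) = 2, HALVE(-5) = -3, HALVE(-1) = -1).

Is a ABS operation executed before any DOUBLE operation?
Yes

First ABS: step 2
First DOUBLE: step 4
Since 2 < 4, ABS comes first.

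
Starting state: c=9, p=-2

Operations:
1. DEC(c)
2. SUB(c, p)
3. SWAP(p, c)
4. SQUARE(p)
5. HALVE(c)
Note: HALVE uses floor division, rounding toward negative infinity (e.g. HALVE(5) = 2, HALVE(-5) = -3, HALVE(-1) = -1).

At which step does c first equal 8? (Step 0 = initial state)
Step 1

Tracing c:
Initial: c = 9
After step 1: c = 8 ← first occurrence
After step 2: c = 10
After step 3: c = -2
After step 4: c = -2
After step 5: c = -1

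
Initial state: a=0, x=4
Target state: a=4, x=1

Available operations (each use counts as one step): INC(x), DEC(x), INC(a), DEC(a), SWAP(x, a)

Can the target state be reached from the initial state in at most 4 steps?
Yes

Path (2 steps): INC(a) → SWAP(x, a)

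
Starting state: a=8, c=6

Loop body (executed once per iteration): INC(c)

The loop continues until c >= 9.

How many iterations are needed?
3

Tracing iterations:
Initial: a=8, c=6
After iteration 1: a=8, c=7
After iteration 2: a=8, c=8
After iteration 3: a=8, c=9
c >= 9 now holds, so the loop exits after 3 iterations.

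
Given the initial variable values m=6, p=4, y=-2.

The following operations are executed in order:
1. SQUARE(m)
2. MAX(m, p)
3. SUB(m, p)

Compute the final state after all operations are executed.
{m: 32, p: 4, y: -2}

Step-by-step execution:
Initial: m=6, p=4, y=-2
After step 1 (SQUARE(m)): m=36, p=4, y=-2
After step 2 (MAX(m, p)): m=36, p=4, y=-2
After step 3 (SUB(m, p)): m=32, p=4, y=-2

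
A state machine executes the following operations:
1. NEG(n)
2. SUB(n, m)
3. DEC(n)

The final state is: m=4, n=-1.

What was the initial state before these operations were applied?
m=4, n=-4

Working backwards:
Final state: m=4, n=-1
Before step 3 (DEC(n)): m=4, n=0
Before step 2 (SUB(n, m)): m=4, n=4
Before step 1 (NEG(n)): m=4, n=-4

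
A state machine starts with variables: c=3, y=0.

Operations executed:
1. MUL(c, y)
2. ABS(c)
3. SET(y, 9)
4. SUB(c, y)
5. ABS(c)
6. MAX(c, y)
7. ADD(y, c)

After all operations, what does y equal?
y = 18

Tracing execution:
Step 1: MUL(c, y) → y = 0
Step 2: ABS(c) → y = 0
Step 3: SET(y, 9) → y = 9
Step 4: SUB(c, y) → y = 9
Step 5: ABS(c) → y = 9
Step 6: MAX(c, y) → y = 9
Step 7: ADD(y, c) → y = 18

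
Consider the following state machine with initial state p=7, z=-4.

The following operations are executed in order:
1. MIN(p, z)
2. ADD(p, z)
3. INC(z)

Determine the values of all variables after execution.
{p: -8, z: -3}

Step-by-step execution:
Initial: p=7, z=-4
After step 1 (MIN(p, z)): p=-4, z=-4
After step 2 (ADD(p, z)): p=-8, z=-4
After step 3 (INC(z)): p=-8, z=-3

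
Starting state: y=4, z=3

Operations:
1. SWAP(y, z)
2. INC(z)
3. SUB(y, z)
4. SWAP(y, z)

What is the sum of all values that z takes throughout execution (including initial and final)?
15

Values of z at each step:
Initial: z = 3
After step 1: z = 4
After step 2: z = 5
After step 3: z = 5
After step 4: z = -2
Sum = 3 + 4 + 5 + 5 + -2 = 15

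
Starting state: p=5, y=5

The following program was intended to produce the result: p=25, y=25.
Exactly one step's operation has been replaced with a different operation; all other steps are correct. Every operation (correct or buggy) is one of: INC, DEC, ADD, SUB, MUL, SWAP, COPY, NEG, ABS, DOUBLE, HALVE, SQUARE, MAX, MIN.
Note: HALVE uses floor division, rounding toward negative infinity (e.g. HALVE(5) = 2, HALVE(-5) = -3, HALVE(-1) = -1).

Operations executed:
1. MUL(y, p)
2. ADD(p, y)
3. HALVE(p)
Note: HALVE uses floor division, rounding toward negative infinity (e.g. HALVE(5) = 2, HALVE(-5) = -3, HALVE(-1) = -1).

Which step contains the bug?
Step 3

Trace with buggy code:
Initial: p=5, y=5
After step 1: p=5, y=25
After step 2: p=30, y=25
After step 3: p=15, y=25
Actual final p=15, y=25 ≠ expected p=25, y=25.
Step 3 is the only position where a single-operation replacement can produce the expected result.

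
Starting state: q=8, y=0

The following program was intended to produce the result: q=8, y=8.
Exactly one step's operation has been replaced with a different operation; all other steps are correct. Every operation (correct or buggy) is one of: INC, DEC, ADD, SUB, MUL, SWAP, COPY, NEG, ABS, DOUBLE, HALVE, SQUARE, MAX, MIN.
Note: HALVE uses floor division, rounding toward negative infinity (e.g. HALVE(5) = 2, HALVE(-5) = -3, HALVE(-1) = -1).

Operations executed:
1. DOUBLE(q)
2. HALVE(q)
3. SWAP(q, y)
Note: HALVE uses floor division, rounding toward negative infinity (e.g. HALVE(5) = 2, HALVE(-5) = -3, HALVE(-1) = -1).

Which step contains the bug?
Step 3

Trace with buggy code:
Initial: q=8, y=0
After step 1: q=16, y=0
After step 2: q=8, y=0
After step 3: q=0, y=8
Actual final q=0, y=8 ≠ expected q=8, y=8.
Step 3 is the only position where a single-operation replacement can produce the expected result.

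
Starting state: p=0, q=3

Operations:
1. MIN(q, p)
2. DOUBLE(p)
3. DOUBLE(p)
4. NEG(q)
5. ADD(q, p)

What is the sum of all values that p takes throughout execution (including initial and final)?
0

Values of p at each step:
Initial: p = 0
After step 1: p = 0
After step 2: p = 0
After step 3: p = 0
After step 4: p = 0
After step 5: p = 0
Sum = 0 + 0 + 0 + 0 + 0 + 0 = 0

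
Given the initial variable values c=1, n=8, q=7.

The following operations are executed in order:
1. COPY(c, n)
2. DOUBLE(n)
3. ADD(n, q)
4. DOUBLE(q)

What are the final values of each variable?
{c: 8, n: 23, q: 14}

Step-by-step execution:
Initial: c=1, n=8, q=7
After step 1 (COPY(c, n)): c=8, n=8, q=7
After step 2 (DOUBLE(n)): c=8, n=16, q=7
After step 3 (ADD(n, q)): c=8, n=23, q=7
After step 4 (DOUBLE(q)): c=8, n=23, q=14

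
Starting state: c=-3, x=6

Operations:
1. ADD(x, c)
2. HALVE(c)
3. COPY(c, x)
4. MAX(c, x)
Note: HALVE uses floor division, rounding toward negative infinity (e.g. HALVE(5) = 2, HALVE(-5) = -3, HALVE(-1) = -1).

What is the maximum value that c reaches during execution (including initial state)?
3

Values of c at each step:
Initial: c = -3
After step 1: c = -3
After step 2: c = -2
After step 3: c = 3 ← maximum
After step 4: c = 3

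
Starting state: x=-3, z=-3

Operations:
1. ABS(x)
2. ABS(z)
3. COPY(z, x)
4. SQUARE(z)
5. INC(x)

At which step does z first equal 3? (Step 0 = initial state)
Step 2

Tracing z:
Initial: z = -3
After step 1: z = -3
After step 2: z = 3 ← first occurrence
After step 3: z = 3
After step 4: z = 9
After step 5: z = 9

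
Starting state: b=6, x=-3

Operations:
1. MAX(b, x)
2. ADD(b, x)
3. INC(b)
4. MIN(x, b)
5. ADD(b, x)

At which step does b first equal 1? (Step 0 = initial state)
Step 5

Tracing b:
Initial: b = 6
After step 1: b = 6
After step 2: b = 3
After step 3: b = 4
After step 4: b = 4
After step 5: b = 1 ← first occurrence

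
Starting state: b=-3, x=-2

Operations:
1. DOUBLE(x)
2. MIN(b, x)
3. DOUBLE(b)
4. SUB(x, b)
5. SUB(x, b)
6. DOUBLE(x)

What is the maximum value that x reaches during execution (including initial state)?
24

Values of x at each step:
Initial: x = -2
After step 1: x = -4
After step 2: x = -4
After step 3: x = -4
After step 4: x = 4
After step 5: x = 12
After step 6: x = 24 ← maximum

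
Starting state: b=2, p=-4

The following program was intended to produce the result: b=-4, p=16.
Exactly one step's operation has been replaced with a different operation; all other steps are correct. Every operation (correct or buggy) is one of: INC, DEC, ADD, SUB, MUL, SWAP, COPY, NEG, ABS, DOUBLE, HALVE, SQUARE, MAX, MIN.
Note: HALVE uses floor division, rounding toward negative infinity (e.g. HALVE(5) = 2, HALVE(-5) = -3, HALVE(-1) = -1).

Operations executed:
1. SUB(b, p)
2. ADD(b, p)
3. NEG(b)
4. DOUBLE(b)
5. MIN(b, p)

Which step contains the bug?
Step 5

Trace with buggy code:
Initial: b=2, p=-4
After step 1: b=6, p=-4
After step 2: b=2, p=-4
After step 3: b=-2, p=-4
After step 4: b=-4, p=-4
After step 5: b=-4, p=-4
Actual final b=-4, p=-4 ≠ expected b=-4, p=16.
Step 5 is the only position where a single-operation replacement can produce the expected result.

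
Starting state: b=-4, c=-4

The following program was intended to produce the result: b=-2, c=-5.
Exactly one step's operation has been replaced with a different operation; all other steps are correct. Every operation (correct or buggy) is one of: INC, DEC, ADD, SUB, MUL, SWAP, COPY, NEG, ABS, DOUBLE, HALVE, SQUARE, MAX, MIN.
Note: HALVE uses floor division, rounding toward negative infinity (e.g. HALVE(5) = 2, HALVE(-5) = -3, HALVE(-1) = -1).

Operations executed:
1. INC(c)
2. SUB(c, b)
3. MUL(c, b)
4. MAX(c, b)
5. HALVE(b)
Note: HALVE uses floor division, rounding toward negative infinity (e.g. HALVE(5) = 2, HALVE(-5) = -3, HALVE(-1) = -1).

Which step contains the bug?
Step 4

Trace with buggy code:
Initial: b=-4, c=-4
After step 1: b=-4, c=-3
After step 2: b=-4, c=1
After step 3: b=-4, c=-4
After step 4: b=-4, c=-4
After step 5: b=-2, c=-4
Actual final b=-2, c=-4 ≠ expected b=-2, c=-5.
Step 4 is the only position where a single-operation replacement can produce the expected result.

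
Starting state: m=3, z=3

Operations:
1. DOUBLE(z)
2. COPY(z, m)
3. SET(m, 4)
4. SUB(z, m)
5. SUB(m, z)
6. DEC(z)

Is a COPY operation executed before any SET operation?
Yes

First COPY: step 2
First SET: step 3
Since 2 < 3, COPY comes first.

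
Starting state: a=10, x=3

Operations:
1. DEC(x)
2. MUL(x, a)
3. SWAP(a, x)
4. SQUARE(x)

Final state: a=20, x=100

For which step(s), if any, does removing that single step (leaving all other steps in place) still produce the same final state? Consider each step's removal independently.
None - removing any single step changes the final result

Testing removal of each single step:
Without step 1: final = a=30, x=100 (different)
Without step 2: final = a=2, x=100 (different)
Without step 3: final = a=10, x=400 (different)
Without step 4: final = a=20, x=10 (different)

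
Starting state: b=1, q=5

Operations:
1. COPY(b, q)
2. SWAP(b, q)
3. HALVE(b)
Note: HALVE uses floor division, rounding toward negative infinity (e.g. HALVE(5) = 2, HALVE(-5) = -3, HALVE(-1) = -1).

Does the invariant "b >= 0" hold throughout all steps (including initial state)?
Yes

The invariant holds at every step.

State at each step:
Initial: b=1, q=5
After step 1: b=5, q=5
After step 2: b=5, q=5
After step 3: b=2, q=5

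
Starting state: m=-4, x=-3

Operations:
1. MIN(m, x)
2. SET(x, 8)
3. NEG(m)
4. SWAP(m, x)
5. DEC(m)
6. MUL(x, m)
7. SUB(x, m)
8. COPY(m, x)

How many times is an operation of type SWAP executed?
1

Counting SWAP operations:
Step 4: SWAP(m, x) ← SWAP
Total: 1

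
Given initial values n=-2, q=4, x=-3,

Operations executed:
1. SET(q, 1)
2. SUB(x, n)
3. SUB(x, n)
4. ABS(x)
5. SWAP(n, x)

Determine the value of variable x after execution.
x = -2

Tracing execution:
Step 1: SET(q, 1) → x = -3
Step 2: SUB(x, n) → x = -1
Step 3: SUB(x, n) → x = 1
Step 4: ABS(x) → x = 1
Step 5: SWAP(n, x) → x = -2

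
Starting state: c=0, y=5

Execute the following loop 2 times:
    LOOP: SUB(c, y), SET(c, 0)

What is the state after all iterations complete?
c=0, y=5

Iteration trace:
Start: c=0, y=5
After iteration 1: c=0, y=5
After iteration 2: c=0, y=5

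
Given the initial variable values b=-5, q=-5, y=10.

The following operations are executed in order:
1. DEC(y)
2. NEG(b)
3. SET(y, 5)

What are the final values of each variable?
{b: 5, q: -5, y: 5}

Step-by-step execution:
Initial: b=-5, q=-5, y=10
After step 1 (DEC(y)): b=-5, q=-5, y=9
After step 2 (NEG(b)): b=5, q=-5, y=9
After step 3 (SET(y, 5)): b=5, q=-5, y=5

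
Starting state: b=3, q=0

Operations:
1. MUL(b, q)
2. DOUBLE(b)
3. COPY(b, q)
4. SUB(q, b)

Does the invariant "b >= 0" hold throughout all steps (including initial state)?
Yes

The invariant holds at every step.

State at each step:
Initial: b=3, q=0
After step 1: b=0, q=0
After step 2: b=0, q=0
After step 3: b=0, q=0
After step 4: b=0, q=0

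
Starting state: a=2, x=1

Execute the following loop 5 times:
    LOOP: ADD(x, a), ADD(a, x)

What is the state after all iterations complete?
a=233, x=144

Iteration trace:
Start: a=2, x=1
After iteration 1: a=5, x=3
After iteration 2: a=13, x=8
After iteration 3: a=34, x=21
After iteration 4: a=89, x=55
After iteration 5: a=233, x=144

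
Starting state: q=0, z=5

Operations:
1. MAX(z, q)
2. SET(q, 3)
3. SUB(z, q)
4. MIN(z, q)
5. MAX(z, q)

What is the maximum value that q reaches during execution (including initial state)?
3

Values of q at each step:
Initial: q = 0
After step 1: q = 0
After step 2: q = 3 ← maximum
After step 3: q = 3
After step 4: q = 3
After step 5: q = 3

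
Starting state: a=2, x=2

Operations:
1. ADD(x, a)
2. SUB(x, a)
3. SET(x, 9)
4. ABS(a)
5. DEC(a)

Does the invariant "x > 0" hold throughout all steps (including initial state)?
Yes

The invariant holds at every step.

State at each step:
Initial: a=2, x=2
After step 1: a=2, x=4
After step 2: a=2, x=2
After step 3: a=2, x=9
After step 4: a=2, x=9
After step 5: a=1, x=9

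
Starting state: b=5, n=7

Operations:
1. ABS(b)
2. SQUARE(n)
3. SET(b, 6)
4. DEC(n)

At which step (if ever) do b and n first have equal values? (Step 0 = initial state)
Never

b and n never become equal during execution.

Comparing values at each step:
Initial: b=5, n=7
After step 1: b=5, n=7
After step 2: b=5, n=49
After step 3: b=6, n=49
After step 4: b=6, n=48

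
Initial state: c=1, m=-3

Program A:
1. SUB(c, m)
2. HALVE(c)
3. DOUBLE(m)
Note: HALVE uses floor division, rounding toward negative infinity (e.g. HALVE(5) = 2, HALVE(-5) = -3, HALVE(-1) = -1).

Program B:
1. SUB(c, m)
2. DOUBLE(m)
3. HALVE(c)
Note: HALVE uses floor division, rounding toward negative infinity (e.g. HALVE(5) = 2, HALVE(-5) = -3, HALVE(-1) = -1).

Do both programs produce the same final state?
Yes

Program A final state: c=2, m=-6
Program B final state: c=2, m=-6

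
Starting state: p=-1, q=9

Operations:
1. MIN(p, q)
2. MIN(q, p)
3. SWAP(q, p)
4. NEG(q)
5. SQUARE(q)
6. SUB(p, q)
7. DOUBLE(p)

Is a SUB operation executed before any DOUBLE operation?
Yes

First SUB: step 6
First DOUBLE: step 7
Since 6 < 7, SUB comes first.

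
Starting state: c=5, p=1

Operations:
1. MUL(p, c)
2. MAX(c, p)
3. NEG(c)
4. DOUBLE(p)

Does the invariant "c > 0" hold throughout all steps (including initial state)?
No, violated after step 3

The invariant is violated after step 3.

State at each step:
Initial: c=5, p=1
After step 1: c=5, p=5
After step 2: c=5, p=5
After step 3: c=-5, p=5
After step 4: c=-5, p=10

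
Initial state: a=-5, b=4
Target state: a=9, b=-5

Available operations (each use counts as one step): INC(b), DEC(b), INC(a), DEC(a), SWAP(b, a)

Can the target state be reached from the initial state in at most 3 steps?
No

The target state cannot be reached within 3 steps.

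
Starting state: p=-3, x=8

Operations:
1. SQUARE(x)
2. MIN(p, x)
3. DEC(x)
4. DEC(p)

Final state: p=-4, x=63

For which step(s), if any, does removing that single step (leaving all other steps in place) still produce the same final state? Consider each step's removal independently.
Step(s) 2

Testing removal of each single step:
Without step 1: final = p=-4, x=7 (different)
Without step 2: final = p=-4, x=63 (same)
Without step 3: final = p=-4, x=64 (different)
Without step 4: final = p=-3, x=63 (different)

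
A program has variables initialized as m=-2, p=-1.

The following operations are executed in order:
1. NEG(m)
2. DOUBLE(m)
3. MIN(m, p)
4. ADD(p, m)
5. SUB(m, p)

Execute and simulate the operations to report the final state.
{m: 1, p: -2}

Step-by-step execution:
Initial: m=-2, p=-1
After step 1 (NEG(m)): m=2, p=-1
After step 2 (DOUBLE(m)): m=4, p=-1
After step 3 (MIN(m, p)): m=-1, p=-1
After step 4 (ADD(p, m)): m=-1, p=-2
After step 5 (SUB(m, p)): m=1, p=-2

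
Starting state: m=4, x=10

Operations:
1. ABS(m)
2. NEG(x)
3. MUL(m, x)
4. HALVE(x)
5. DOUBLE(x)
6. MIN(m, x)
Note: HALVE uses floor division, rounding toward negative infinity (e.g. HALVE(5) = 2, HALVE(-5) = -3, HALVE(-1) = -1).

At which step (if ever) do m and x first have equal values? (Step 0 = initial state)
Never

m and x never become equal during execution.

Comparing values at each step:
Initial: m=4, x=10
After step 1: m=4, x=10
After step 2: m=4, x=-10
After step 3: m=-40, x=-10
After step 4: m=-40, x=-5
After step 5: m=-40, x=-10
After step 6: m=-40, x=-10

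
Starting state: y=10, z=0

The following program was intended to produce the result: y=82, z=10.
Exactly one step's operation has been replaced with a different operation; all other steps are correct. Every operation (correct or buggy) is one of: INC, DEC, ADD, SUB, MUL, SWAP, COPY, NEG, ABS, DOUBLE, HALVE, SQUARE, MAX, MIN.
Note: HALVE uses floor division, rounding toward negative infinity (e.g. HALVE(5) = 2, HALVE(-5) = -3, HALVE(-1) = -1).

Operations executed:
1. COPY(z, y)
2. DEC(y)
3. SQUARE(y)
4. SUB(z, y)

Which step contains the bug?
Step 4

Trace with buggy code:
Initial: y=10, z=0
After step 1: y=10, z=10
After step 2: y=9, z=10
After step 3: y=81, z=10
After step 4: y=81, z=-71
Actual final y=81, z=-71 ≠ expected y=82, z=10.
Step 4 is the only position where a single-operation replacement can produce the expected result.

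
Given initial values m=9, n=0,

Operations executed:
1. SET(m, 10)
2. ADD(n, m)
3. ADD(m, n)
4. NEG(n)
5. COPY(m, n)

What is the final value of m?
m = -10

Tracing execution:
Step 1: SET(m, 10) → m = 10
Step 2: ADD(n, m) → m = 10
Step 3: ADD(m, n) → m = 20
Step 4: NEG(n) → m = 20
Step 5: COPY(m, n) → m = -10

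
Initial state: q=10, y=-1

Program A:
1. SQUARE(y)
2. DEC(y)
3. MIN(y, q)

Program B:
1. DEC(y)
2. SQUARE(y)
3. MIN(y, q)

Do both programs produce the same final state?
No

Program A final state: q=10, y=0
Program B final state: q=10, y=4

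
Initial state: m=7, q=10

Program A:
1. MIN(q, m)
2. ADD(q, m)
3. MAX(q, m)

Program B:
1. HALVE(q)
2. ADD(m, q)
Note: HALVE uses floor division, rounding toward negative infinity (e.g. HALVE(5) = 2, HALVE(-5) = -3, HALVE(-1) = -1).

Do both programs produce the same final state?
No

Program A final state: m=7, q=14
Program B final state: m=12, q=5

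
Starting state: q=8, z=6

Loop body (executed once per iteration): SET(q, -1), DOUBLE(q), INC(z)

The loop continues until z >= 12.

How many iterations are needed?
6

Tracing iterations:
Initial: q=8, z=6
After iteration 1: q=-2, z=7
After iteration 2: q=-2, z=8
After iteration 3: q=-2, z=9
After iteration 4: q=-2, z=10
After iteration 5: q=-2, z=11
After iteration 6: q=-2, z=12
z >= 12 now holds, so the loop exits after 6 iterations.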